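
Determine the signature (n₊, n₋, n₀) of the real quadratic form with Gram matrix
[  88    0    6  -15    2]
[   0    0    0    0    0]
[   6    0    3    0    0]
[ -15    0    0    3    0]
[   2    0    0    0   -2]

Answer: (3, 1, 1)

Derivation:
step 0: pivot 88 → sign +
step 1: pivot 57/22 → sign +
step 2: pivot 3/76 → sign +
step 3: pivot -6 → sign −
step 4: row/col 4 already zero → sign 0
signature = (3, 1, 1)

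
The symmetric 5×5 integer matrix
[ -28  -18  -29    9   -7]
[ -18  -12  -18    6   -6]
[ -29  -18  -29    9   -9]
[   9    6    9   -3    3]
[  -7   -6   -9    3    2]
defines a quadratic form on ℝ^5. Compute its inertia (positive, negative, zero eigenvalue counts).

Answer: (2, 2, 1)

Derivation:
step 0: pivot -28 → sign −
step 1: pivot -3/7 → sign −
step 2: pivot 2 → sign +
step 3: pivot 1 → sign +
step 4: row/col 4 already zero → sign 0
signature = (2, 2, 1)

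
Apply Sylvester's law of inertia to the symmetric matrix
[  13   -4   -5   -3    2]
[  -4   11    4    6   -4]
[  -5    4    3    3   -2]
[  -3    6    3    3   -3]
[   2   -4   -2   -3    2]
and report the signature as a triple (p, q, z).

step 0: pivot 13 → sign +
step 1: pivot 127/13 → sign +
step 2: pivot 58/127 → sign +
step 3: pivot -30/29 → sign −
step 4: pivot 3/10 → sign +
signature = (4, 1, 0)

Answer: (4, 1, 0)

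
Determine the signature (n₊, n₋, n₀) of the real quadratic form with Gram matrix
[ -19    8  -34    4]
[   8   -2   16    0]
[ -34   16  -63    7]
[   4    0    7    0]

step 0: pivot -19 → sign −
step 1: pivot 26/19 → sign +
step 2: pivot -55/13 → sign −
step 3: pivot -3/55 → sign −
signature = (1, 3, 0)

Answer: (1, 3, 0)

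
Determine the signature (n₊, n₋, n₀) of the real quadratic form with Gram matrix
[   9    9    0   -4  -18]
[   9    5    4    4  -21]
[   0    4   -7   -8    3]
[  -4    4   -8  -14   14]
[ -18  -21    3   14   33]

step 0: pivot 9 → sign +
step 1: pivot -4 → sign −
step 2: pivot -3 → sign −
step 3: pivot 2/9 → sign +
step 4: pivot -3/4 → sign −
signature = (2, 3, 0)

Answer: (2, 3, 0)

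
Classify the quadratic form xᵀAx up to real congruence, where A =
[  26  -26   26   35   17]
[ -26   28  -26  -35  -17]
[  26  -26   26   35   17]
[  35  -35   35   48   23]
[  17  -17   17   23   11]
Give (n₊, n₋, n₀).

step 0: pivot 26 → sign +
step 1: pivot 2 → sign +
step 2: pivot 23/26 → sign +
step 3: pivot -3/23 → sign −
step 4: row/col 4 already zero → sign 0
signature = (3, 1, 1)

Answer: (3, 1, 1)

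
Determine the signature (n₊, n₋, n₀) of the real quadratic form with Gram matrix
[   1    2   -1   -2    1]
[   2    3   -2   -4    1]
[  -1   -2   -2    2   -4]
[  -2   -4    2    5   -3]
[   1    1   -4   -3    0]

step 0: pivot 1 → sign +
step 1: pivot -1 → sign −
step 2: pivot -3 → sign −
step 3: pivot 1 → sign +
step 4: pivot 2 → sign +
signature = (3, 2, 0)

Answer: (3, 2, 0)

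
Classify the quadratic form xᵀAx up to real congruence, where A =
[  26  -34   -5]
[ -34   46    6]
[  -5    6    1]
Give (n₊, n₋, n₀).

step 0: pivot 26 → sign +
step 1: pivot 20/13 → sign +
step 2: pivot -3/20 → sign −
signature = (2, 1, 0)

Answer: (2, 1, 0)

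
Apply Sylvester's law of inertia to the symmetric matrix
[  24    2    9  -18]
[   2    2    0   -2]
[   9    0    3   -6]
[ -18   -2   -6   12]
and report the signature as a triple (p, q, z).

step 0: pivot 24 → sign +
step 1: pivot 11/6 → sign +
step 2: pivot -15/22 → sign −
step 3: pivot -6/5 → sign −
signature = (2, 2, 0)

Answer: (2, 2, 0)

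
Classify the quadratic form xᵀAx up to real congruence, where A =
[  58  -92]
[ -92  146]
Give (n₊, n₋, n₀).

step 0: pivot 58 → sign +
step 1: pivot 2/29 → sign +
signature = (2, 0, 0)

Answer: (2, 0, 0)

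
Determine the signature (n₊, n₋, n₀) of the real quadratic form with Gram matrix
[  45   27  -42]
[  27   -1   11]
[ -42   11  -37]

Answer: (1, 2, 0)

Derivation:
step 0: pivot 45 → sign +
step 1: pivot -86/5 → sign −
step 2: pivot -1/86 → sign −
signature = (1, 2, 0)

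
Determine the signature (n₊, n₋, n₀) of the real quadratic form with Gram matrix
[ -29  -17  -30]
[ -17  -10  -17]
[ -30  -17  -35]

step 0: pivot -29 → sign −
step 1: pivot -1/29 → sign −
step 2: pivot 6 → sign +
signature = (1, 2, 0)

Answer: (1, 2, 0)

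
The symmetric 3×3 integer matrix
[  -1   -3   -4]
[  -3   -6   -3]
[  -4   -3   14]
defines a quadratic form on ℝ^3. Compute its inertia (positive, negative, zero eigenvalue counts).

step 0: pivot -1 → sign −
step 1: pivot 3 → sign +
step 2: pivot 3 → sign +
signature = (2, 1, 0)

Answer: (2, 1, 0)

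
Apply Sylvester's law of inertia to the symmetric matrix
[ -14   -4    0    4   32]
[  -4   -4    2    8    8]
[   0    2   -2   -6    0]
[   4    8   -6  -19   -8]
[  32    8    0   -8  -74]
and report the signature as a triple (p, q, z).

step 0: pivot -14 → sign −
step 1: pivot -20/7 → sign −
step 2: pivot -3/5 → sign −
step 3: pivot 1 → sign +
step 4: pivot 2/3 → sign +
signature = (2, 3, 0)

Answer: (2, 3, 0)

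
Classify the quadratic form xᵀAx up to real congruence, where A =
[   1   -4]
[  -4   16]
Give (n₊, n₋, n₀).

Answer: (1, 0, 1)

Derivation:
step 0: pivot 1 → sign +
step 1: row/col 1 already zero → sign 0
signature = (1, 0, 1)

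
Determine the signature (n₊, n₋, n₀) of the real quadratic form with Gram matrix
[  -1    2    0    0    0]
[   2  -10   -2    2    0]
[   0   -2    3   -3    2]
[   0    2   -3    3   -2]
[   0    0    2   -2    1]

step 0: pivot -1 → sign −
step 1: pivot -6 → sign −
step 2: pivot 11/3 → sign +
step 3: pivot -1/11 → sign −
step 4: row/col 4 already zero → sign 0
signature = (1, 3, 1)

Answer: (1, 3, 1)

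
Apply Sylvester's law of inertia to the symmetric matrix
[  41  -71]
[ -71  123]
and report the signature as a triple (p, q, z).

Answer: (2, 0, 0)

Derivation:
step 0: pivot 41 → sign +
step 1: pivot 2/41 → sign +
signature = (2, 0, 0)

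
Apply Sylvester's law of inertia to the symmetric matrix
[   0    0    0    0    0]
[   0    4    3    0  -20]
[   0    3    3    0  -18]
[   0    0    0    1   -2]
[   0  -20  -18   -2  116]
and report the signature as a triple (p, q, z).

step 0: pivot 4 → sign +
step 1: pivot 3/4 → sign +
step 2: pivot 1 → sign +
step 3: row/col 3 already zero → sign 0
step 4: row/col 4 already zero → sign 0
signature = (3, 0, 2)

Answer: (3, 0, 2)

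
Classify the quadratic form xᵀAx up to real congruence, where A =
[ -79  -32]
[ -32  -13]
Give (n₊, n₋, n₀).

Answer: (0, 2, 0)

Derivation:
step 0: pivot -79 → sign −
step 1: pivot -3/79 → sign −
signature = (0, 2, 0)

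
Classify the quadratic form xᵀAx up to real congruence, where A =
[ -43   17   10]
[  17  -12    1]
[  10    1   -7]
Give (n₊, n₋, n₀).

Answer: (0, 3, 0)

Derivation:
step 0: pivot -43 → sign −
step 1: pivot -227/43 → sign −
step 2: pivot -6/227 → sign −
signature = (0, 3, 0)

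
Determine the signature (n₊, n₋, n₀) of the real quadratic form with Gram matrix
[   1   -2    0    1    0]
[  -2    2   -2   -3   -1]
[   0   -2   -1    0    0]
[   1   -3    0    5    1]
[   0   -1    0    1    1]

step 0: pivot 1 → sign +
step 1: pivot -2 → sign −
step 2: pivot 1 → sign +
step 3: pivot 7/2 → sign +
step 4: pivot 3/7 → sign +
signature = (4, 1, 0)

Answer: (4, 1, 0)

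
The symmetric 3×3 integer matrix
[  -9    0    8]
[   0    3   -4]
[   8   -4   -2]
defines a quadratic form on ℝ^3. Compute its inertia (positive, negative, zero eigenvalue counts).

Answer: (1, 2, 0)

Derivation:
step 0: pivot -9 → sign −
step 1: pivot 3 → sign +
step 2: pivot -2/9 → sign −
signature = (1, 2, 0)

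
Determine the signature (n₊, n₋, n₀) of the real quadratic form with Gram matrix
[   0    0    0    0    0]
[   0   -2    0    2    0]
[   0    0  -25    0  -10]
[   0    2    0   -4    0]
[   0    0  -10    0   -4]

Answer: (0, 3, 2)

Derivation:
step 0: pivot -2 → sign −
step 1: pivot -25 → sign −
step 2: pivot -2 → sign −
step 3: row/col 3 already zero → sign 0
step 4: row/col 4 already zero → sign 0
signature = (0, 3, 2)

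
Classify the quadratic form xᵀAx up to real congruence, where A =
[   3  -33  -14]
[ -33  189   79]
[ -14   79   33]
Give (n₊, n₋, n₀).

step 0: pivot 3 → sign +
step 1: pivot -174 → sign −
step 2: pivot -1/174 → sign −
signature = (1, 2, 0)

Answer: (1, 2, 0)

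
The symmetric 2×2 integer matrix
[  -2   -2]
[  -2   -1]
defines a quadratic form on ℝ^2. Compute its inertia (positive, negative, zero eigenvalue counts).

step 0: pivot -2 → sign −
step 1: pivot 1 → sign +
signature = (1, 1, 0)

Answer: (1, 1, 0)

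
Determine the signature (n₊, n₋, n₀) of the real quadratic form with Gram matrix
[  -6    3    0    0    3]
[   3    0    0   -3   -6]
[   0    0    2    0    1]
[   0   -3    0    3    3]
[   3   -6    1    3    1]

Answer: (3, 2, 0)

Derivation:
step 0: pivot -6 → sign −
step 1: pivot 3/2 → sign +
step 2: pivot 2 → sign +
step 3: pivot -3 → sign −
step 4: pivot 1/2 → sign +
signature = (3, 2, 0)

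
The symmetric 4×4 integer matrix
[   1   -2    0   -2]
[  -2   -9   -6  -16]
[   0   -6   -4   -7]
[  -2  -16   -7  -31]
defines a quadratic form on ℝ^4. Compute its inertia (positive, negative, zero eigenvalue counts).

step 0: pivot 1 → sign +
step 1: pivot -13 → sign −
step 2: pivot -16/13 → sign −
step 3: pivot -3/16 → sign −
signature = (1, 3, 0)

Answer: (1, 3, 0)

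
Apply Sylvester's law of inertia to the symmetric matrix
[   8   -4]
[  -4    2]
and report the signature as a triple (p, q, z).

Answer: (1, 0, 1)

Derivation:
step 0: pivot 8 → sign +
step 1: row/col 1 already zero → sign 0
signature = (1, 0, 1)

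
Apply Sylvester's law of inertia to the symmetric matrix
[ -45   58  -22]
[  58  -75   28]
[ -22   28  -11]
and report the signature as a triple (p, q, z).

Answer: (1, 2, 0)

Derivation:
step 0: pivot -45 → sign −
step 1: pivot -11/45 → sign −
step 2: pivot 3/11 → sign +
signature = (1, 2, 0)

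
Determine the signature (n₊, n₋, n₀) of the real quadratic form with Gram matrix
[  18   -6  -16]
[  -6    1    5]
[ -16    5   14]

step 0: pivot 18 → sign +
step 1: pivot -1 → sign −
step 2: pivot -1/9 → sign −
signature = (1, 2, 0)

Answer: (1, 2, 0)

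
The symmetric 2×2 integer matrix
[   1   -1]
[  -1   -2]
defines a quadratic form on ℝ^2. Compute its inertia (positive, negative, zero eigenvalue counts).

step 0: pivot 1 → sign +
step 1: pivot -3 → sign −
signature = (1, 1, 0)

Answer: (1, 1, 0)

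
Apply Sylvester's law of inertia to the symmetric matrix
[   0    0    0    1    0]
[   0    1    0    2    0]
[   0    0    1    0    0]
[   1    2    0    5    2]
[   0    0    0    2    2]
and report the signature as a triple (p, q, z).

step 0: pivot 1 → sign +
step 1: pivot 1 → sign +
step 2: pivot 1 → sign +
step 3: pivot -1 → sign −
step 4: pivot 2 → sign +
signature = (4, 1, 0)

Answer: (4, 1, 0)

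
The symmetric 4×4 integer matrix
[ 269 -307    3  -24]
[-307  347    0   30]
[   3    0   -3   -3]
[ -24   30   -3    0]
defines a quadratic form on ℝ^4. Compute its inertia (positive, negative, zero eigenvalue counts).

step 0: pivot 269 → sign +
step 1: pivot -906/269 → sign −
step 2: pivot 135/302 → sign +
step 3: pivot -2/15 → sign −
signature = (2, 2, 0)

Answer: (2, 2, 0)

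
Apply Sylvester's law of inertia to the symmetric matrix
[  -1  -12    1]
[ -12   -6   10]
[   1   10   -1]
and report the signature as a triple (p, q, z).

Answer: (1, 2, 0)

Derivation:
step 0: pivot -1 → sign −
step 1: pivot 138 → sign +
step 2: pivot -2/69 → sign −
signature = (1, 2, 0)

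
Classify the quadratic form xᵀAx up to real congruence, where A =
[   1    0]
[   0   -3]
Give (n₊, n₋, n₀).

step 0: pivot 1 → sign +
step 1: pivot -3 → sign −
signature = (1, 1, 0)

Answer: (1, 1, 0)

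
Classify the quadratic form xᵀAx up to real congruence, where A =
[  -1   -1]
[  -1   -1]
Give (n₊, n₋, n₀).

Answer: (0, 1, 1)

Derivation:
step 0: pivot -1 → sign −
step 1: row/col 1 already zero → sign 0
signature = (0, 1, 1)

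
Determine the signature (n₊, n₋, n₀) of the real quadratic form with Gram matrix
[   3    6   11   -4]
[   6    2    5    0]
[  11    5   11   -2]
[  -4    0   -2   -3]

Answer: (2, 2, 0)

Derivation:
step 0: pivot 3 → sign +
step 1: pivot -10 → sign −
step 2: pivot -13/30 → sign −
step 3: pivot 1/13 → sign +
signature = (2, 2, 0)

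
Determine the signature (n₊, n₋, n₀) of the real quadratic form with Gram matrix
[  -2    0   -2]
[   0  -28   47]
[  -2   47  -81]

step 0: pivot -2 → sign −
step 1: pivot -28 → sign −
step 2: pivot -3/28 → sign −
signature = (0, 3, 0)

Answer: (0, 3, 0)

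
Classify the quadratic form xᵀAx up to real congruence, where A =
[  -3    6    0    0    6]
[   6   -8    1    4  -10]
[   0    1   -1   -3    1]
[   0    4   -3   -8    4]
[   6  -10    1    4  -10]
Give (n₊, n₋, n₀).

step 0: pivot -3 → sign −
step 1: pivot 4 → sign +
step 2: pivot -5/4 → sign −
step 3: pivot 4/5 → sign +
step 4: pivot 1 → sign +
signature = (3, 2, 0)

Answer: (3, 2, 0)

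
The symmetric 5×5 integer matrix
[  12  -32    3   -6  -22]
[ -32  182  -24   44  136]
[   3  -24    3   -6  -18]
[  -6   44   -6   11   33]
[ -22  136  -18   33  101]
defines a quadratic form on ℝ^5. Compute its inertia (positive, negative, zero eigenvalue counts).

Answer: (3, 2, 0)

Derivation:
step 0: pivot 12 → sign +
step 1: pivot 290/3 → sign +
step 2: pivot -231/580 → sign −
step 3: pivot -5/77 → sign −
step 4: pivot 2/5 → sign +
signature = (3, 2, 0)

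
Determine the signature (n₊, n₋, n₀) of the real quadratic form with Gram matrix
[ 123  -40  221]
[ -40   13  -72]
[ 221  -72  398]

Answer: (2, 1, 0)

Derivation:
step 0: pivot 123 → sign +
step 1: pivot -1/123 → sign −
step 2: pivot 3 → sign +
signature = (2, 1, 0)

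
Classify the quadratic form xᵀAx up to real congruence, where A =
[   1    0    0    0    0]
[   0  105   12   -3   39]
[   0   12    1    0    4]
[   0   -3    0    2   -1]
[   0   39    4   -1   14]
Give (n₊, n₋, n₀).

step 0: pivot 1 → sign +
step 1: pivot 105 → sign +
step 2: pivot -13/35 → sign −
step 3: pivot 29/13 → sign +
step 4: pivot 1/29 → sign +
signature = (4, 1, 0)

Answer: (4, 1, 0)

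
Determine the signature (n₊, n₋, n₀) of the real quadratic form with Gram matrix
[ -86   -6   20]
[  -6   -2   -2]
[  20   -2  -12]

Answer: (0, 3, 0)

Derivation:
step 0: pivot -86 → sign −
step 1: pivot -68/43 → sign −
step 2: pivot -1/17 → sign −
signature = (0, 3, 0)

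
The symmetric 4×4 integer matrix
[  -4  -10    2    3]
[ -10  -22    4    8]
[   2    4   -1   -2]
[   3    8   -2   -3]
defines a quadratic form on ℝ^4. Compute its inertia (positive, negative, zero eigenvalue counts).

Answer: (1, 3, 0)

Derivation:
step 0: pivot -4 → sign −
step 1: pivot 3 → sign +
step 2: pivot -1/3 → sign −
step 3: pivot -1/2 → sign −
signature = (1, 3, 0)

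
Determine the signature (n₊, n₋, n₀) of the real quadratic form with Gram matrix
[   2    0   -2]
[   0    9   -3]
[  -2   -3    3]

step 0: pivot 2 → sign +
step 1: pivot 9 → sign +
step 2: row/col 2 already zero → sign 0
signature = (2, 0, 1)

Answer: (2, 0, 1)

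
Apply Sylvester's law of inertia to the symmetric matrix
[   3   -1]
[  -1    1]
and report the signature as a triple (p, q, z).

step 0: pivot 3 → sign +
step 1: pivot 2/3 → sign +
signature = (2, 0, 0)

Answer: (2, 0, 0)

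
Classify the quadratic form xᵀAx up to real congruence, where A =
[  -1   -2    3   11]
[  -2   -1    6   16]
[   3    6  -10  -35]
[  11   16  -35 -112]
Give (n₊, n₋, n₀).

step 0: pivot -1 → sign −
step 1: pivot 3 → sign +
step 2: pivot -1 → sign −
step 3: pivot 1 → sign +
signature = (2, 2, 0)

Answer: (2, 2, 0)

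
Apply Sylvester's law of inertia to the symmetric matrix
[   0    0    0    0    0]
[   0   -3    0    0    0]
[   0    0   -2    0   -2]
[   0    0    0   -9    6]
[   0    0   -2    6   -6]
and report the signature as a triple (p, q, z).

step 0: pivot -3 → sign −
step 1: pivot -2 → sign −
step 2: pivot -9 → sign −
step 3: row/col 3 already zero → sign 0
step 4: row/col 4 already zero → sign 0
signature = (0, 3, 2)

Answer: (0, 3, 2)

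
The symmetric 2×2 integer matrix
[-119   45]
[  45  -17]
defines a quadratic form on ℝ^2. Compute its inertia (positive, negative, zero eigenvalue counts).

Answer: (1, 1, 0)

Derivation:
step 0: pivot -119 → sign −
step 1: pivot 2/119 → sign +
signature = (1, 1, 0)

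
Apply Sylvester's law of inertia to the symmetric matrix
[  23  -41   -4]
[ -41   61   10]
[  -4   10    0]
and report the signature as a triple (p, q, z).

step 0: pivot 23 → sign +
step 1: pivot -278/23 → sign −
step 2: pivot -2/139 → sign −
signature = (1, 2, 0)

Answer: (1, 2, 0)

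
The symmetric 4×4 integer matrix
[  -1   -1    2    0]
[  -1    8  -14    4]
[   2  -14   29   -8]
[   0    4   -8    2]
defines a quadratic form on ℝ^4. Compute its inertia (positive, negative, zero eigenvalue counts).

step 0: pivot -1 → sign −
step 1: pivot 9 → sign +
step 2: pivot 41/9 → sign +
step 3: pivot 2/41 → sign +
signature = (3, 1, 0)

Answer: (3, 1, 0)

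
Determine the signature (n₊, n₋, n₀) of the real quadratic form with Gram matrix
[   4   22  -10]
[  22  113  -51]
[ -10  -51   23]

Answer: (1, 1, 1)

Derivation:
step 0: pivot 4 → sign +
step 1: pivot -8 → sign −
step 2: row/col 2 already zero → sign 0
signature = (1, 1, 1)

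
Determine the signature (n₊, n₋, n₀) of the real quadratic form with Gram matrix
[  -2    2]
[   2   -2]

step 0: pivot -2 → sign −
step 1: row/col 1 already zero → sign 0
signature = (0, 1, 1)

Answer: (0, 1, 1)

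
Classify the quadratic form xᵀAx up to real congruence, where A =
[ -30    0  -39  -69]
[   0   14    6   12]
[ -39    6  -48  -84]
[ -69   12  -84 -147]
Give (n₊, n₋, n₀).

Answer: (2, 2, 0)

Derivation:
step 0: pivot -30 → sign −
step 1: pivot 14 → sign +
step 2: pivot 9/70 → sign +
step 3: pivot -1 → sign −
signature = (2, 2, 0)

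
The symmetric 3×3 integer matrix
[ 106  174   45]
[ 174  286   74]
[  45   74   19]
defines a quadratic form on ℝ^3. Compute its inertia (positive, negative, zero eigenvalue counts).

step 0: pivot 106 → sign +
step 1: pivot 20/53 → sign +
step 2: pivot -3/20 → sign −
signature = (2, 1, 0)

Answer: (2, 1, 0)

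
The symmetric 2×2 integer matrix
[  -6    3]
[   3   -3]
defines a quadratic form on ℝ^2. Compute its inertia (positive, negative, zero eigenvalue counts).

step 0: pivot -6 → sign −
step 1: pivot -3/2 → sign −
signature = (0, 2, 0)

Answer: (0, 2, 0)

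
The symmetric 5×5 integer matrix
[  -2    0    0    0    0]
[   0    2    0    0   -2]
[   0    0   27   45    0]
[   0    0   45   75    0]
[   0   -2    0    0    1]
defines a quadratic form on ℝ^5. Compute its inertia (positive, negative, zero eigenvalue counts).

step 0: pivot -2 → sign −
step 1: pivot 2 → sign +
step 2: pivot 27 → sign +
step 3: pivot -1 → sign −
step 4: row/col 4 already zero → sign 0
signature = (2, 2, 1)

Answer: (2, 2, 1)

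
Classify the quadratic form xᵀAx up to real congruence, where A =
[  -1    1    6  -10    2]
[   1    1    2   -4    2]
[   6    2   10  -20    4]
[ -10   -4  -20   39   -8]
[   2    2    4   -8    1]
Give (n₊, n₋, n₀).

step 0: pivot -1 → sign −
step 1: pivot 2 → sign +
step 2: pivot 14 → sign +
step 3: pivot -1/7 → sign −
step 4: pivot -3 → sign −
signature = (2, 3, 0)

Answer: (2, 3, 0)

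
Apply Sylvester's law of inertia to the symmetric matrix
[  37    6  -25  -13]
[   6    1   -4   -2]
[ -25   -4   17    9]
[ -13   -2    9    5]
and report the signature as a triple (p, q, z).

Answer: (2, 0, 2)

Derivation:
step 0: pivot 37 → sign +
step 1: pivot 1/37 → sign +
step 2: row/col 2 already zero → sign 0
step 3: row/col 3 already zero → sign 0
signature = (2, 0, 2)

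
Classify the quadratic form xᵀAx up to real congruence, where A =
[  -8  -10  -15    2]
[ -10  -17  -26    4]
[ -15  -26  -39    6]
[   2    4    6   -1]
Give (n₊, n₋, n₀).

Answer: (1, 3, 0)

Derivation:
step 0: pivot -8 → sign −
step 1: pivot -9/2 → sign −
step 2: pivot 29/36 → sign +
step 3: pivot -1/29 → sign −
signature = (1, 3, 0)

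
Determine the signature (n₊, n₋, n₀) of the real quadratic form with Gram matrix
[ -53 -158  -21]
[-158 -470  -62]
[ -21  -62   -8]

step 0: pivot -53 → sign −
step 1: pivot 54/53 → sign +
step 2: pivot -1/27 → sign −
signature = (1, 2, 0)

Answer: (1, 2, 0)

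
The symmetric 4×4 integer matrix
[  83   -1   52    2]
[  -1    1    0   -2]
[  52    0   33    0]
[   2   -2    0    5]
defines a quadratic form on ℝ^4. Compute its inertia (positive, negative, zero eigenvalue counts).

step 0: pivot 83 → sign +
step 1: pivot 82/83 → sign +
step 2: pivot 1/41 → sign +
step 3: pivot 1 → sign +
signature = (4, 0, 0)

Answer: (4, 0, 0)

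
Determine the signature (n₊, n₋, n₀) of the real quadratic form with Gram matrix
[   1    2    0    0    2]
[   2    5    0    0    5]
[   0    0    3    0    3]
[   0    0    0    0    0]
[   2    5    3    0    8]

Answer: (3, 0, 2)

Derivation:
step 0: pivot 1 → sign +
step 1: pivot 1 → sign +
step 2: pivot 3 → sign +
step 3: row/col 3 already zero → sign 0
step 4: row/col 4 already zero → sign 0
signature = (3, 0, 2)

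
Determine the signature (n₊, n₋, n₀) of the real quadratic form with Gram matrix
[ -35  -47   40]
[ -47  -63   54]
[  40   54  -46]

step 0: pivot -35 → sign −
step 1: pivot 4/35 → sign +
step 2: pivot -1 → sign −
signature = (1, 2, 0)

Answer: (1, 2, 0)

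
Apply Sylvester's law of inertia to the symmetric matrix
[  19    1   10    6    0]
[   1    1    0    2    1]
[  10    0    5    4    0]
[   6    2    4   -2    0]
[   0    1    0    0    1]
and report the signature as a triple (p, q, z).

Answer: (3, 2, 0)

Derivation:
step 0: pivot 19 → sign +
step 1: pivot 18/19 → sign +
step 2: pivot -5/9 → sign −
step 3: pivot -6/5 → sign −
step 4: pivot 1/2 → sign +
signature = (3, 2, 0)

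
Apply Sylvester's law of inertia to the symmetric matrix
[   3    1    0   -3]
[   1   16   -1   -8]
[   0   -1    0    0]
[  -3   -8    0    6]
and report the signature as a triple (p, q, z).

step 0: pivot 3 → sign +
step 1: pivot 47/3 → sign +
step 2: pivot -3/47 → sign −
step 3: pivot 3 → sign +
signature = (3, 1, 0)

Answer: (3, 1, 0)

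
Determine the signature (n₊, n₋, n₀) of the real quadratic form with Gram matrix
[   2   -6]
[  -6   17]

Answer: (1, 1, 0)

Derivation:
step 0: pivot 2 → sign +
step 1: pivot -1 → sign −
signature = (1, 1, 0)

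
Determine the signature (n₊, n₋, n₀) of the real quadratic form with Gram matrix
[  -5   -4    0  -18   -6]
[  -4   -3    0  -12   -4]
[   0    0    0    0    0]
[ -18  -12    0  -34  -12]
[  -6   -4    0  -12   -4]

Answer: (2, 1, 2)

Derivation:
step 0: pivot -5 → sign −
step 1: pivot 1/5 → sign +
step 2: pivot 2 → sign +
step 3: row/col 3 already zero → sign 0
step 4: row/col 4 already zero → sign 0
signature = (2, 1, 2)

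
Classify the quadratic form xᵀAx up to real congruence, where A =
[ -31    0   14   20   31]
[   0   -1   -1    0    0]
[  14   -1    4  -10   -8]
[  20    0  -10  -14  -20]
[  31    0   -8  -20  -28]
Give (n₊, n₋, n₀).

step 0: pivot -31 → sign −
step 1: pivot -1 → sign −
step 2: pivot 351/31 → sign +
step 3: pivot -46/39 → sign −
step 4: pivot 1/23 → sign +
signature = (2, 3, 0)

Answer: (2, 3, 0)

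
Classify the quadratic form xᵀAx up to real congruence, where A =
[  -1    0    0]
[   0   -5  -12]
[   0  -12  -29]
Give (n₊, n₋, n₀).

Answer: (0, 3, 0)

Derivation:
step 0: pivot -1 → sign −
step 1: pivot -5 → sign −
step 2: pivot -1/5 → sign −
signature = (0, 3, 0)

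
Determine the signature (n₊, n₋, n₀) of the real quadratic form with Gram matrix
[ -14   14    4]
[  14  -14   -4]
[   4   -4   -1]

Answer: (1, 1, 1)

Derivation:
step 0: pivot -14 → sign −
step 1: pivot 1/7 → sign +
step 2: row/col 2 already zero → sign 0
signature = (1, 1, 1)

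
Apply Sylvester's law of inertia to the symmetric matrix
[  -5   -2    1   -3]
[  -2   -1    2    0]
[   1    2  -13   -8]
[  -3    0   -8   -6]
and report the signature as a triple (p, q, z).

Answer: (1, 3, 0)

Derivation:
step 0: pivot -5 → sign −
step 1: pivot -1/5 → sign −
step 2: pivot 3 → sign +
step 3: pivot -1/3 → sign −
signature = (1, 3, 0)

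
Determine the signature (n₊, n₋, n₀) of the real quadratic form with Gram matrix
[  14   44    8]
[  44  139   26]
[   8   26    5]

Answer: (2, 1, 0)

Derivation:
step 0: pivot 14 → sign +
step 1: pivot 5/7 → sign +
step 2: pivot -3/5 → sign −
signature = (2, 1, 0)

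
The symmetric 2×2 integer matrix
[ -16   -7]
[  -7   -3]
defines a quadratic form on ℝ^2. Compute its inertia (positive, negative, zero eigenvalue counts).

Answer: (1, 1, 0)

Derivation:
step 0: pivot -16 → sign −
step 1: pivot 1/16 → sign +
signature = (1, 1, 0)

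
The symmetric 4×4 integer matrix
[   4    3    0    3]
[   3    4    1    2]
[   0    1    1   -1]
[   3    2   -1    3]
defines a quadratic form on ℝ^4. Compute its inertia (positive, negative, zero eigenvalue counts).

Answer: (3, 1, 0)

Derivation:
step 0: pivot 4 → sign +
step 1: pivot 7/4 → sign +
step 2: pivot 3/7 → sign +
step 3: pivot -1 → sign −
signature = (3, 1, 0)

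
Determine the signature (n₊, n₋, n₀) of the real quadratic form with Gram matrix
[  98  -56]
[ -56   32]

step 0: pivot 98 → sign +
step 1: row/col 1 already zero → sign 0
signature = (1, 0, 1)

Answer: (1, 0, 1)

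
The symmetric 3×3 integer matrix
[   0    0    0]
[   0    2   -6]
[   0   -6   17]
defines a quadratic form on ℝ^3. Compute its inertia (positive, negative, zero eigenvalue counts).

Answer: (1, 1, 1)

Derivation:
step 0: pivot 2 → sign +
step 1: pivot -1 → sign −
step 2: row/col 2 already zero → sign 0
signature = (1, 1, 1)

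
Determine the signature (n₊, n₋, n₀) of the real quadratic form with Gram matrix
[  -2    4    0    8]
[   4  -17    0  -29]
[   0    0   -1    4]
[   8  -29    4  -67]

step 0: pivot -2 → sign −
step 1: pivot -9 → sign −
step 2: pivot -1 → sign −
step 3: pivot -2/9 → sign −
signature = (0, 4, 0)

Answer: (0, 4, 0)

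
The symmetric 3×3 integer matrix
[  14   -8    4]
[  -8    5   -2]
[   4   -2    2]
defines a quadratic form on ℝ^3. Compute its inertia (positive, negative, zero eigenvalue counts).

step 0: pivot 14 → sign +
step 1: pivot 3/7 → sign +
step 2: pivot 2/3 → sign +
signature = (3, 0, 0)

Answer: (3, 0, 0)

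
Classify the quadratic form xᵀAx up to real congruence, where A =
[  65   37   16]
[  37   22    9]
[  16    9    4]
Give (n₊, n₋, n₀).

Answer: (3, 0, 0)

Derivation:
step 0: pivot 65 → sign +
step 1: pivot 61/65 → sign +
step 2: pivot 3/61 → sign +
signature = (3, 0, 0)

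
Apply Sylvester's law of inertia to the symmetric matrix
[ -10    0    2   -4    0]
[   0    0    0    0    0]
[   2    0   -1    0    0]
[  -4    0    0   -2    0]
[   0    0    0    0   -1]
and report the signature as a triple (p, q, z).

step 0: pivot -10 → sign −
step 1: pivot -3/5 → sign −
step 2: pivot 2/3 → sign +
step 3: pivot -1 → sign −
step 4: row/col 4 already zero → sign 0
signature = (1, 3, 1)

Answer: (1, 3, 1)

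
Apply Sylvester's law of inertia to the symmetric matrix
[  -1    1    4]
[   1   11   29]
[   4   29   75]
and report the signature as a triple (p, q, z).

Answer: (2, 1, 0)

Derivation:
step 0: pivot -1 → sign −
step 1: pivot 12 → sign +
step 2: pivot 1/4 → sign +
signature = (2, 1, 0)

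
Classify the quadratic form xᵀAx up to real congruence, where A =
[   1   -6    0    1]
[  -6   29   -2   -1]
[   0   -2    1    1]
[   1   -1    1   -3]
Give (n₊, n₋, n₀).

step 0: pivot 1 → sign +
step 1: pivot -7 → sign −
step 2: pivot 11/7 → sign +
step 3: pivot -6/11 → sign −
signature = (2, 2, 0)

Answer: (2, 2, 0)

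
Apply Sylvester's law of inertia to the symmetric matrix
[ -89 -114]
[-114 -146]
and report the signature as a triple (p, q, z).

Answer: (1, 1, 0)

Derivation:
step 0: pivot -89 → sign −
step 1: pivot 2/89 → sign +
signature = (1, 1, 0)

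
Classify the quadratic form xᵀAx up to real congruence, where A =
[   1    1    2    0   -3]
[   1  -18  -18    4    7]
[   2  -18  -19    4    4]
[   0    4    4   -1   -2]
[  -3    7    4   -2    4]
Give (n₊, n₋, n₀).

Answer: (2, 3, 0)

Derivation:
step 0: pivot 1 → sign +
step 1: pivot -19 → sign −
step 2: pivot -37/19 → sign −
step 3: pivot -5/37 → sign −
step 4: pivot 3/5 → sign +
signature = (2, 3, 0)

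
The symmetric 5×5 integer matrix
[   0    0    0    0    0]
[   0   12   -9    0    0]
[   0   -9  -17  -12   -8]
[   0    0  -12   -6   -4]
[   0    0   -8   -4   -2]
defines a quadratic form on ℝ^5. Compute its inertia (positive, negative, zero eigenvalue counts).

Answer: (3, 1, 1)

Derivation:
step 0: pivot 12 → sign +
step 1: pivot -95/4 → sign −
step 2: pivot 6/95 → sign +
step 3: pivot 2/3 → sign +
step 4: row/col 4 already zero → sign 0
signature = (3, 1, 1)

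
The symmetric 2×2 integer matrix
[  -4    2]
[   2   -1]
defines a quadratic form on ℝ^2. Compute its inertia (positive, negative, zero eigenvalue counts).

step 0: pivot -4 → sign −
step 1: row/col 1 already zero → sign 0
signature = (0, 1, 1)

Answer: (0, 1, 1)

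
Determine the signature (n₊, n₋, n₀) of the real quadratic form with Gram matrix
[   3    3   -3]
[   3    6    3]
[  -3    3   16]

Answer: (3, 0, 0)

Derivation:
step 0: pivot 3 → sign +
step 1: pivot 3 → sign +
step 2: pivot 1 → sign +
signature = (3, 0, 0)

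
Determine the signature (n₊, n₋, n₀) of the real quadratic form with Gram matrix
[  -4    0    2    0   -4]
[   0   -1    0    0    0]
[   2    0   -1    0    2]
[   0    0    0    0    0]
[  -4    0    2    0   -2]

Answer: (1, 2, 2)

Derivation:
step 0: pivot -4 → sign −
step 1: pivot -1 → sign −
step 2: pivot 2 → sign +
step 3: row/col 3 already zero → sign 0
step 4: row/col 4 already zero → sign 0
signature = (1, 2, 2)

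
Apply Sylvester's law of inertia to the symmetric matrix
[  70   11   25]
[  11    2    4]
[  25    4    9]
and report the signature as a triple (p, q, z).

step 0: pivot 70 → sign +
step 1: pivot 19/70 → sign +
step 2: pivot 1/19 → sign +
signature = (3, 0, 0)

Answer: (3, 0, 0)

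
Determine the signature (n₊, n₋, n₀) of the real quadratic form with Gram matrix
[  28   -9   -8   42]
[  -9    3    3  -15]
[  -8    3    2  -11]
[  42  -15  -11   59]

Answer: (2, 2, 0)

Derivation:
step 0: pivot 28 → sign +
step 1: pivot 3/28 → sign +
step 2: pivot -2 → sign −
step 3: pivot -1/2 → sign −
signature = (2, 2, 0)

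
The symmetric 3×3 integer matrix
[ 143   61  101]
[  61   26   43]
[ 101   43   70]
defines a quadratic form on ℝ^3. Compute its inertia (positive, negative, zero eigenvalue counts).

step 0: pivot 143 → sign +
step 1: pivot -3/143 → sign −
step 2: pivot -1 → sign −
signature = (1, 2, 0)

Answer: (1, 2, 0)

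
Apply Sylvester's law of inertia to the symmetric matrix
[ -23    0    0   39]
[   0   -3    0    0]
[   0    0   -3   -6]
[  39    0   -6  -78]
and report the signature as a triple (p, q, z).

step 0: pivot -23 → sign −
step 1: pivot -3 → sign −
step 2: pivot -3 → sign −
step 3: pivot 3/23 → sign +
signature = (1, 3, 0)

Answer: (1, 3, 0)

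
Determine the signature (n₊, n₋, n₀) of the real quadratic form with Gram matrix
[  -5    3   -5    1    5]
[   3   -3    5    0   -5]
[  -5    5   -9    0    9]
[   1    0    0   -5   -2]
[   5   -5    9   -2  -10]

step 0: pivot -5 → sign −
step 1: pivot -6/5 → sign −
step 2: pivot -2/3 → sign −
step 3: pivot -9/2 → sign −
step 4: pivot -1/9 → sign −
signature = (0, 5, 0)

Answer: (0, 5, 0)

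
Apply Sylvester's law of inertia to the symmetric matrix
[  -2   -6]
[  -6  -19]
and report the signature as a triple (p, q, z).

step 0: pivot -2 → sign −
step 1: pivot -1 → sign −
signature = (0, 2, 0)

Answer: (0, 2, 0)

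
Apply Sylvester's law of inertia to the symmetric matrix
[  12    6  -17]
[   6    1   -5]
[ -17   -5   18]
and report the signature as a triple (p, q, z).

Answer: (2, 1, 0)

Derivation:
step 0: pivot 12 → sign +
step 1: pivot -2 → sign −
step 2: pivot 1/24 → sign +
signature = (2, 1, 0)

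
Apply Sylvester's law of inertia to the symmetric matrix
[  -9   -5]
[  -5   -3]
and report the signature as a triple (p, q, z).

step 0: pivot -9 → sign −
step 1: pivot -2/9 → sign −
signature = (0, 2, 0)

Answer: (0, 2, 0)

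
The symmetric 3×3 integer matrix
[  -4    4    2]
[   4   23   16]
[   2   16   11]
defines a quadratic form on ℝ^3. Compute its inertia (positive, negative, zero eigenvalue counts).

Answer: (1, 1, 1)

Derivation:
step 0: pivot -4 → sign −
step 1: pivot 27 → sign +
step 2: row/col 2 already zero → sign 0
signature = (1, 1, 1)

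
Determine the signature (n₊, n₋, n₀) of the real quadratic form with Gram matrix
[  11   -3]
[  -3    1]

step 0: pivot 11 → sign +
step 1: pivot 2/11 → sign +
signature = (2, 0, 0)

Answer: (2, 0, 0)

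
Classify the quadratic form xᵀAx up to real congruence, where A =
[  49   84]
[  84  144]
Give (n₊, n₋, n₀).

Answer: (1, 0, 1)

Derivation:
step 0: pivot 49 → sign +
step 1: row/col 1 already zero → sign 0
signature = (1, 0, 1)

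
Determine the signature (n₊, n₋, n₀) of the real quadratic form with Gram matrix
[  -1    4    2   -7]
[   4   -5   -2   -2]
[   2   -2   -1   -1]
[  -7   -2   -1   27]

Answer: (2, 2, 0)

Derivation:
step 0: pivot -1 → sign −
step 1: pivot 11 → sign +
step 2: pivot -3/11 → sign −
step 3: pivot 1 → sign +
signature = (2, 2, 0)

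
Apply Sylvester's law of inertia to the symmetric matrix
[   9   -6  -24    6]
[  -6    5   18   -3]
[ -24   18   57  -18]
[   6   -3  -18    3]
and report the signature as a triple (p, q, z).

Answer: (2, 2, 0)

Derivation:
step 0: pivot 9 → sign +
step 1: pivot 1 → sign +
step 2: pivot -11 → sign −
step 3: pivot -6/11 → sign −
signature = (2, 2, 0)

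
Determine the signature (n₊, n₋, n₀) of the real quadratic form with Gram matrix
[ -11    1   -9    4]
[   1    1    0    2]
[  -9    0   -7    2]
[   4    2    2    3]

Answer: (2, 2, 0)

Derivation:
step 0: pivot -11 → sign −
step 1: pivot 12/11 → sign +
step 2: pivot -1/4 → sign −
step 3: pivot 1/3 → sign +
signature = (2, 2, 0)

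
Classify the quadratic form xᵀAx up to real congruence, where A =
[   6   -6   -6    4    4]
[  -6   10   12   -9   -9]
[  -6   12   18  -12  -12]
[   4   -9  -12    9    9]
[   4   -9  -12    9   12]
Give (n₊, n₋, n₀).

Answer: (4, 0, 1)

Derivation:
step 0: pivot 6 → sign +
step 1: pivot 4 → sign +
step 2: pivot 3 → sign +
step 3: pivot 3 → sign +
step 4: row/col 4 already zero → sign 0
signature = (4, 0, 1)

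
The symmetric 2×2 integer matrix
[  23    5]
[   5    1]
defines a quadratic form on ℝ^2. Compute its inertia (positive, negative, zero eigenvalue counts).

step 0: pivot 23 → sign +
step 1: pivot -2/23 → sign −
signature = (1, 1, 0)

Answer: (1, 1, 0)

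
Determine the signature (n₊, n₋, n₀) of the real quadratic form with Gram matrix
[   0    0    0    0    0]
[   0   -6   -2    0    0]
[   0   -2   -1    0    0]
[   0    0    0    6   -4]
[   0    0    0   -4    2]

Answer: (1, 3, 1)

Derivation:
step 0: pivot -6 → sign −
step 1: pivot -1/3 → sign −
step 2: pivot 6 → sign +
step 3: pivot -2/3 → sign −
step 4: row/col 4 already zero → sign 0
signature = (1, 3, 1)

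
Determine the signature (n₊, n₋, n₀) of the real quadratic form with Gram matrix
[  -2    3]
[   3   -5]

step 0: pivot -2 → sign −
step 1: pivot -1/2 → sign −
signature = (0, 2, 0)

Answer: (0, 2, 0)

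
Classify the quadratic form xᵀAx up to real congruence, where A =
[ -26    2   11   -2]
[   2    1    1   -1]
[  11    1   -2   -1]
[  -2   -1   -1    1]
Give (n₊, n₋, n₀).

step 0: pivot -26 → sign −
step 1: pivot 15/13 → sign +
step 2: pivot -3/10 → sign −
step 3: row/col 3 already zero → sign 0
signature = (1, 2, 1)

Answer: (1, 2, 1)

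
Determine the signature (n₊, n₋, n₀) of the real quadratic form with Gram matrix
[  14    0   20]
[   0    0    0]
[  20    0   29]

Answer: (2, 0, 1)

Derivation:
step 0: pivot 14 → sign +
step 1: pivot 3/7 → sign +
step 2: row/col 2 already zero → sign 0
signature = (2, 0, 1)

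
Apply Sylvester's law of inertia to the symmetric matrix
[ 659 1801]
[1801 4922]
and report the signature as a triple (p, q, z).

Answer: (1, 1, 0)

Derivation:
step 0: pivot 659 → sign +
step 1: pivot -3/659 → sign −
signature = (1, 1, 0)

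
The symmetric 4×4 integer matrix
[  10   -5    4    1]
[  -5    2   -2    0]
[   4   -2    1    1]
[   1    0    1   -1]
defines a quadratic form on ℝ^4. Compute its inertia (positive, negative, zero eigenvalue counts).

step 0: pivot 10 → sign +
step 1: pivot -1/2 → sign −
step 2: pivot -3/5 → sign −
step 3: row/col 3 already zero → sign 0
signature = (1, 2, 1)

Answer: (1, 2, 1)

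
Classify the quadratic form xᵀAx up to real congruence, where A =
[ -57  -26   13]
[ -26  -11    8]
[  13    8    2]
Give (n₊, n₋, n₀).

Answer: (1, 2, 0)

Derivation:
step 0: pivot -57 → sign −
step 1: pivot 49/57 → sign +
step 2: pivot -1/49 → sign −
signature = (1, 2, 0)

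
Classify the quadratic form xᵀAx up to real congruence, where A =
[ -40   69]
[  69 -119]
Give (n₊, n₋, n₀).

Answer: (1, 1, 0)

Derivation:
step 0: pivot -40 → sign −
step 1: pivot 1/40 → sign +
signature = (1, 1, 0)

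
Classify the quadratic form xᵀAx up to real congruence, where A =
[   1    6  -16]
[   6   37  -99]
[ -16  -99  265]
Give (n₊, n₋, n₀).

step 0: pivot 1 → sign +
step 1: pivot 1 → sign +
step 2: row/col 2 already zero → sign 0
signature = (2, 0, 1)

Answer: (2, 0, 1)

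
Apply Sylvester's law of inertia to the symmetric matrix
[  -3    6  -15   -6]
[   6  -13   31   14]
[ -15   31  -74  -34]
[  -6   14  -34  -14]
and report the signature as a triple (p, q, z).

Answer: (1, 2, 1)

Derivation:
step 0: pivot -3 → sign −
step 1: pivot -1 → sign −
step 2: pivot 2 → sign +
step 3: row/col 3 already zero → sign 0
signature = (1, 2, 1)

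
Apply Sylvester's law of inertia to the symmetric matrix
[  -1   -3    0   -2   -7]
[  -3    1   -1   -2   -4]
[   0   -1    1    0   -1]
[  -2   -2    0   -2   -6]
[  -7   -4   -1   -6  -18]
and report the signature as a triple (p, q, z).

step 0: pivot -1 → sign −
step 1: pivot 10 → sign +
step 2: pivot 9/10 → sign +
step 3: pivot 2/9 → sign +
step 4: pivot -2 → sign −
signature = (3, 2, 0)

Answer: (3, 2, 0)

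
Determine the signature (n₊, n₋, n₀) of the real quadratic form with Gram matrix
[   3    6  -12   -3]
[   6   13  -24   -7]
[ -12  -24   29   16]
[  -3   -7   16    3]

Answer: (2, 2, 0)

Derivation:
step 0: pivot 3 → sign +
step 1: pivot 1 → sign +
step 2: pivot -19 → sign −
step 3: pivot -3/19 → sign −
signature = (2, 2, 0)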